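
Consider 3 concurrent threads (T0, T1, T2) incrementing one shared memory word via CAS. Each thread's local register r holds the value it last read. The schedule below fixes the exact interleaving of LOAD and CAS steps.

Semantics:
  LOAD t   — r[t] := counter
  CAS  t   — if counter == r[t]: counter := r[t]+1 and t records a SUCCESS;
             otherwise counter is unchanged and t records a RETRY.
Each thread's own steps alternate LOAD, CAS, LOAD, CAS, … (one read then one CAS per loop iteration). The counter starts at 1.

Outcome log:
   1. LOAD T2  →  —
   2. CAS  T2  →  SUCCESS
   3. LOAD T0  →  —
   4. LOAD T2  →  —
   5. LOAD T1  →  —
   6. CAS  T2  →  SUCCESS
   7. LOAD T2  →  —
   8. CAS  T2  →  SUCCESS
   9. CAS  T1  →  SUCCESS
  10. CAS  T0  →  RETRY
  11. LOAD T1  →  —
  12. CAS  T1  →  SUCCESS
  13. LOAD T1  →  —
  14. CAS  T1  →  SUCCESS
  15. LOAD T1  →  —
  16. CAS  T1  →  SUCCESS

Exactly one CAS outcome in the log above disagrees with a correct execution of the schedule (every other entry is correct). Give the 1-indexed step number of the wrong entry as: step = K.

Re-executing:
#1 T2 reads 1
#2 T2 CAS(1→2) writes; counter now 2
#3 T0 reads 2
#4 T2 reads 2
#5 T1 reads 2
#6 T2 CAS(2→3) writes; counter now 3
#7 T2 reads 3
#8 T2 CAS(3→4) writes; counter now 4
#9 T1 CAS(2→3) fails; counter now 4
#10 T0 CAS(2→3) fails; counter now 4
#11 T1 reads 4
#12 T1 CAS(4→5) writes; counter now 5
#13 T1 reads 5
#14 T1 CAS(5→6) writes; counter now 6
#15 T1 reads 6
#16 T1 CAS(6→7) writes; counter now 7
Mismatch at 9.

step = 9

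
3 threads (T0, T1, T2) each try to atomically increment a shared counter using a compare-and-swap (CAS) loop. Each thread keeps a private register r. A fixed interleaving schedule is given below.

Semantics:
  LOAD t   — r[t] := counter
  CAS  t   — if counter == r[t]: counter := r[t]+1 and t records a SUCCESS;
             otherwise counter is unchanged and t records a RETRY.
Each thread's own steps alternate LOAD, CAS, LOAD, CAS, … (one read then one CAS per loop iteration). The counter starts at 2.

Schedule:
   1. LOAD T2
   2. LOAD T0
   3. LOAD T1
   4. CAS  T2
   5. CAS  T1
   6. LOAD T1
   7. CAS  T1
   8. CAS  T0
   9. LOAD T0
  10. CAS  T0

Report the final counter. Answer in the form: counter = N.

counter = 5

1. LOAD T2 → mem=2 r[T2]=2 [LOAD]
2. LOAD T0 → mem=2 r[T0]=2 [LOAD]
3. LOAD T1 → mem=2 r[T1]=2 [LOAD]
4. CAS T2 → mem=3 r[T2]=2 [OK]
5. CAS T1 → mem=3 r[T1]=2 [RETRY]
6. LOAD T1 → mem=3 r[T1]=3 [LOAD]
7. CAS T1 → mem=4 r[T1]=3 [OK]
8. CAS T0 → mem=4 r[T0]=2 [RETRY]
9. LOAD T0 → mem=4 r[T0]=4 [LOAD]
10. CAS T0 → mem=5 r[T0]=4 [OK]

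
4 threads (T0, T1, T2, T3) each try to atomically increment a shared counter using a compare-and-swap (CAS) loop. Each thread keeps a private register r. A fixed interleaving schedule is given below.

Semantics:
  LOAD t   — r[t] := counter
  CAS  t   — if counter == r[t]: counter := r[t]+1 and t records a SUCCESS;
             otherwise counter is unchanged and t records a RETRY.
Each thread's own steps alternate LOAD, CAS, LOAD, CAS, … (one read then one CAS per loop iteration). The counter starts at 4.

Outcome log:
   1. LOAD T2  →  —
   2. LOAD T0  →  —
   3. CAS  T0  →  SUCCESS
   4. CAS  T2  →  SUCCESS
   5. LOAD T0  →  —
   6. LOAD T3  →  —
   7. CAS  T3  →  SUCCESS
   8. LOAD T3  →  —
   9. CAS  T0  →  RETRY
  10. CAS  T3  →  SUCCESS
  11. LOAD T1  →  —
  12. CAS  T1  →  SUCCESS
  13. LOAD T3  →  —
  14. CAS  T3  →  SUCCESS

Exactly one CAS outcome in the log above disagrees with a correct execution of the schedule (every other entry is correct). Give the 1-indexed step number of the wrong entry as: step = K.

step = 4

Reference trace:
1. LOAD T2 → mem=4 r[T2]=4 [LOAD]
2. LOAD T0 → mem=4 r[T0]=4 [LOAD]
3. CAS T0 → mem=5 r[T0]=4 [OK]
4. CAS T2 → mem=5 r[T2]=4 [RETRY]
5. LOAD T0 → mem=5 r[T0]=5 [LOAD]
6. LOAD T3 → mem=5 r[T3]=5 [LOAD]
7. CAS T3 → mem=6 r[T3]=5 [OK]
8. LOAD T3 → mem=6 r[T3]=6 [LOAD]
9. CAS T0 → mem=6 r[T0]=5 [RETRY]
10. CAS T3 → mem=7 r[T3]=6 [OK]
11. LOAD T1 → mem=7 r[T1]=7 [LOAD]
12. CAS T1 → mem=8 r[T1]=7 [OK]
13. LOAD T3 → mem=8 r[T3]=8 [LOAD]
14. CAS T3 → mem=9 r[T3]=8 [OK]
Log disagrees first at step 4.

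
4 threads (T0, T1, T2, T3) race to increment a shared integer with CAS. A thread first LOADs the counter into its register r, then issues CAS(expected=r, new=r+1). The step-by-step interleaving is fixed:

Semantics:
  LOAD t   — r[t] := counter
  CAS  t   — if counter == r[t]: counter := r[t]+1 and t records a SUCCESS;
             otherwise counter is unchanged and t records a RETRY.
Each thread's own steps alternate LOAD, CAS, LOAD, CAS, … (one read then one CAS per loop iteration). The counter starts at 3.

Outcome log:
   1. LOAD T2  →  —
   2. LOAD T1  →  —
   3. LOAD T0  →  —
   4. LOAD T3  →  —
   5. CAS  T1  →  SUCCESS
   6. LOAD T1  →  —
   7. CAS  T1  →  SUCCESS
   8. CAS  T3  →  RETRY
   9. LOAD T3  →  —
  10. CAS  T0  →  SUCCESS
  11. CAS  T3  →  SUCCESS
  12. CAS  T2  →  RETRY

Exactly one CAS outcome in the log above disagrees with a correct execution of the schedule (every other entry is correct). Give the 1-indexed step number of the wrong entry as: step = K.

step = 10

Correct run:
   1) LOAD T2:  M=3  r_T2=3
   2) LOAD T1:  M=3  r_T1=3
   3) LOAD T0:  M=3  r_T0=3
   4) LOAD T3:  M=3  r_T3=3
   5) CAS  T1:  M=4  r_T1=3 ✓
   6) LOAD T1:  M=4  r_T1=4
   7) CAS  T1:  M=5  r_T1=4 ✓
   8) CAS  T3:  M=5  r_T3=3 ✗
   9) LOAD T3:  M=5  r_T3=5
  10) CAS  T0:  M=5  r_T0=3 ✗
  11) CAS  T3:  M=6  r_T3=5 ✓
  12) CAS  T2:  M=6  r_T2=3 ✗
Flip is step 10.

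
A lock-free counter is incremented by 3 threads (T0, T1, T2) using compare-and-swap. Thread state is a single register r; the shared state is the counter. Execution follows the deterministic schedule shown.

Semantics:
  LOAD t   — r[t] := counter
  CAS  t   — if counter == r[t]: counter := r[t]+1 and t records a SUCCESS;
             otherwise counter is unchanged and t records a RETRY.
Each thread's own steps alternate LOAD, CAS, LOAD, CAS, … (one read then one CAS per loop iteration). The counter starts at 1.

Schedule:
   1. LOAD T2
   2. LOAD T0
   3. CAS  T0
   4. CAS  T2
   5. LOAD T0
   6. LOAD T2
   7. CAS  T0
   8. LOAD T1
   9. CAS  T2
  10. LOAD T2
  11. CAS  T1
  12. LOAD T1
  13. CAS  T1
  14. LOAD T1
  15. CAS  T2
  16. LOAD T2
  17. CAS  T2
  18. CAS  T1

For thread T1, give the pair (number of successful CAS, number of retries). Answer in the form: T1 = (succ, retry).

1. LOAD T2 → mem=1 r[T2]=1 [LOAD]
2. LOAD T0 → mem=1 r[T0]=1 [LOAD]
3. CAS T0 → mem=2 r[T0]=1 [OK]
4. CAS T2 → mem=2 r[T2]=1 [RETRY]
5. LOAD T0 → mem=2 r[T0]=2 [LOAD]
6. LOAD T2 → mem=2 r[T2]=2 [LOAD]
7. CAS T0 → mem=3 r[T0]=2 [OK]
8. LOAD T1 → mem=3 r[T1]=3 [LOAD]
9. CAS T2 → mem=3 r[T2]=2 [RETRY]
10. LOAD T2 → mem=3 r[T2]=3 [LOAD]
11. CAS T1 → mem=4 r[T1]=3 [OK]
12. LOAD T1 → mem=4 r[T1]=4 [LOAD]
13. CAS T1 → mem=5 r[T1]=4 [OK]
14. LOAD T1 → mem=5 r[T1]=5 [LOAD]
15. CAS T2 → mem=5 r[T2]=3 [RETRY]
16. LOAD T2 → mem=5 r[T2]=5 [LOAD]
17. CAS T2 → mem=6 r[T2]=5 [OK]
18. CAS T1 → mem=6 r[T1]=5 [RETRY]

T1 = (2, 1)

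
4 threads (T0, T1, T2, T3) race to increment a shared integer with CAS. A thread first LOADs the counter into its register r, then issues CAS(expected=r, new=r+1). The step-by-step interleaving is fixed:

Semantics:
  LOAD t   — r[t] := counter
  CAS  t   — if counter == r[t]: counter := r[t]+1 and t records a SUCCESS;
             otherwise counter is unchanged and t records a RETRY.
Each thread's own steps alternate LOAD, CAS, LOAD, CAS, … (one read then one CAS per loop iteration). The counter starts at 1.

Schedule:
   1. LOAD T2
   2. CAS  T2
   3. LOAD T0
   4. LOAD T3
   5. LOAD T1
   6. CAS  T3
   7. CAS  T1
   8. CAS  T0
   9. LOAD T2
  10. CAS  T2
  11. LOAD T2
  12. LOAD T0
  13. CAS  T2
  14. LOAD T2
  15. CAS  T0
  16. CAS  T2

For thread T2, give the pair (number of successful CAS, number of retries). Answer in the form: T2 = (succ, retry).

[1] T2.load  rd  (counter 1, T2.r 1)
[2] T2.cas  hit  (counter 2, T2.r 1)
[3] T0.load  rd  (counter 2, T0.r 2)
[4] T3.load  rd  (counter 2, T3.r 2)
[5] T1.load  rd  (counter 2, T1.r 2)
[6] T3.cas  hit  (counter 3, T3.r 2)
[7] T1.cas  miss  (counter 3, T1.r 2)
[8] T0.cas  miss  (counter 3, T0.r 2)
[9] T2.load  rd  (counter 3, T2.r 3)
[10] T2.cas  hit  (counter 4, T2.r 3)
[11] T2.load  rd  (counter 4, T2.r 4)
[12] T0.load  rd  (counter 4, T0.r 4)
[13] T2.cas  hit  (counter 5, T2.r 4)
[14] T2.load  rd  (counter 5, T2.r 5)
[15] T0.cas  miss  (counter 5, T0.r 4)
[16] T2.cas  hit  (counter 6, T2.r 5)

T2 = (4, 0)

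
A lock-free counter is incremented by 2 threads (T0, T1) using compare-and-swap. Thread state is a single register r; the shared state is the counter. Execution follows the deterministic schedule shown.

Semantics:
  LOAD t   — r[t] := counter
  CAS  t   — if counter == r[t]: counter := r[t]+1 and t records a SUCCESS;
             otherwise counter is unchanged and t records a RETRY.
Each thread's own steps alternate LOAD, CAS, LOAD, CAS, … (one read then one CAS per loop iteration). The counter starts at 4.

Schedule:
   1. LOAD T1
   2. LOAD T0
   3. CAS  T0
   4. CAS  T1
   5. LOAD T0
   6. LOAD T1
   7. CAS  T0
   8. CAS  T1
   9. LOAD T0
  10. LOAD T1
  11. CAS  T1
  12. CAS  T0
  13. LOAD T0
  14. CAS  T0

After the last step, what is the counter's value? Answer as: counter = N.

[1] T1.load  rd  (counter 4, T1.r 4)
[2] T0.load  rd  (counter 4, T0.r 4)
[3] T0.cas  hit  (counter 5, T0.r 4)
[4] T1.cas  miss  (counter 5, T1.r 4)
[5] T0.load  rd  (counter 5, T0.r 5)
[6] T1.load  rd  (counter 5, T1.r 5)
[7] T0.cas  hit  (counter 6, T0.r 5)
[8] T1.cas  miss  (counter 6, T1.r 5)
[9] T0.load  rd  (counter 6, T0.r 6)
[10] T1.load  rd  (counter 6, T1.r 6)
[11] T1.cas  hit  (counter 7, T1.r 6)
[12] T0.cas  miss  (counter 7, T0.r 6)
[13] T0.load  rd  (counter 7, T0.r 7)
[14] T0.cas  hit  (counter 8, T0.r 7)

counter = 8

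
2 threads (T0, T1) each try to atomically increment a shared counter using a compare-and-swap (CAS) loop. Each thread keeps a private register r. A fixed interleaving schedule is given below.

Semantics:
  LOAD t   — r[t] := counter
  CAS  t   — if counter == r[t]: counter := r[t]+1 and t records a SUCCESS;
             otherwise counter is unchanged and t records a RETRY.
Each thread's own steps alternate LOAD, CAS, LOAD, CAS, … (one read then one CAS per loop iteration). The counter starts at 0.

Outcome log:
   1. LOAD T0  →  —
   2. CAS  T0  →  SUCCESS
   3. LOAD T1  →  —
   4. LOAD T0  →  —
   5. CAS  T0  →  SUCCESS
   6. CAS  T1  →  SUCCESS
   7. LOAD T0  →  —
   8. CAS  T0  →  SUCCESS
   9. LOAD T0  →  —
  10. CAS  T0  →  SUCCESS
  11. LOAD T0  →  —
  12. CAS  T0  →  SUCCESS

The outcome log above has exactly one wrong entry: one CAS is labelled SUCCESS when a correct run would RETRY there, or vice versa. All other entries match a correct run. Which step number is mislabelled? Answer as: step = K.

Re-executing:
step 1: T0 LOAD ⇒ load; ctr=0 reg=0
step 2: T0 CAS ⇒ ok; ctr=1 reg=0
step 3: T1 LOAD ⇒ load; ctr=1 reg=1
step 4: T0 LOAD ⇒ load; ctr=1 reg=1
step 5: T0 CAS ⇒ ok; ctr=2 reg=1
step 6: T1 CAS ⇒ retry; ctr=2 reg=1
step 7: T0 LOAD ⇒ load; ctr=2 reg=2
step 8: T0 CAS ⇒ ok; ctr=3 reg=2
step 9: T0 LOAD ⇒ load; ctr=3 reg=3
step 10: T0 CAS ⇒ ok; ctr=4 reg=3
step 11: T0 LOAD ⇒ load; ctr=4 reg=4
step 12: T0 CAS ⇒ ok; ctr=5 reg=4
Log disagrees first at step 6.

step = 6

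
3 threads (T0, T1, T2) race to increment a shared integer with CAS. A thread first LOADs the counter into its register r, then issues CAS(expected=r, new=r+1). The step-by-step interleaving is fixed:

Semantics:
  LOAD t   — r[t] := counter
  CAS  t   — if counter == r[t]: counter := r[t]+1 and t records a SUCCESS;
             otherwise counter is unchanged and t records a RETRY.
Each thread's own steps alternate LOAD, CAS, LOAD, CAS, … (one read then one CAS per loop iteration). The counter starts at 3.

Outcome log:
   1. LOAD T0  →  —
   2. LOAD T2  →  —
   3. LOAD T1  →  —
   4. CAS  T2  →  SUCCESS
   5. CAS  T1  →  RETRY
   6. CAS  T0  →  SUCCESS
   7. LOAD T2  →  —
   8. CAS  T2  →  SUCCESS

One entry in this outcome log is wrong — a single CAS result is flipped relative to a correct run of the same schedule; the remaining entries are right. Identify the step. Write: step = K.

step = 6

Reference trace:
step 1: T0 LOAD ⇒ load; ctr=3 reg=3
step 2: T2 LOAD ⇒ load; ctr=3 reg=3
step 3: T1 LOAD ⇒ load; ctr=3 reg=3
step 4: T2 CAS ⇒ ok; ctr=4 reg=3
step 5: T1 CAS ⇒ retry; ctr=4 reg=3
step 6: T0 CAS ⇒ retry; ctr=4 reg=3
step 7: T2 LOAD ⇒ load; ctr=4 reg=4
step 8: T2 CAS ⇒ ok; ctr=5 reg=4
Log disagrees first at step 6.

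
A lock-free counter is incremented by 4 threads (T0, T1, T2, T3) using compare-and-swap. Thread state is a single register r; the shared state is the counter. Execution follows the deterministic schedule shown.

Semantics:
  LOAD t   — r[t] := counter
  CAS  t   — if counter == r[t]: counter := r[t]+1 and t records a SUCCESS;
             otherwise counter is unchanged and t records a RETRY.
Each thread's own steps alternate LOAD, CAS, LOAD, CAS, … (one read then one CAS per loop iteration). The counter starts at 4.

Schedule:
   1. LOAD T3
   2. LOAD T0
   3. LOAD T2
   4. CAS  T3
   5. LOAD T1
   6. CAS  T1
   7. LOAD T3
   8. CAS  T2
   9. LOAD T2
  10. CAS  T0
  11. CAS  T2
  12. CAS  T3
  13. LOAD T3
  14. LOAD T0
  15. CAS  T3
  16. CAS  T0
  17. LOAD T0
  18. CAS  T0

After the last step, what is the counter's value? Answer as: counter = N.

counter = 9

T3 LOAD — after: cnt=4, r=4 — load
T0 LOAD — after: cnt=4, r=4 — load
T2 LOAD — after: cnt=4, r=4 — load
T3 CAS — after: cnt=5, r=4 — ok
T1 LOAD — after: cnt=5, r=5 — load
T1 CAS — after: cnt=6, r=5 — ok
T3 LOAD — after: cnt=6, r=6 — load
T2 CAS — after: cnt=6, r=4 — retry
T2 LOAD — after: cnt=6, r=6 — load
T0 CAS — after: cnt=6, r=4 — retry
T2 CAS — after: cnt=7, r=6 — ok
T3 CAS — after: cnt=7, r=6 — retry
T3 LOAD — after: cnt=7, r=7 — load
T0 LOAD — after: cnt=7, r=7 — load
T3 CAS — after: cnt=8, r=7 — ok
T0 CAS — after: cnt=8, r=7 — retry
T0 LOAD — after: cnt=8, r=8 — load
T0 CAS — after: cnt=9, r=8 — ok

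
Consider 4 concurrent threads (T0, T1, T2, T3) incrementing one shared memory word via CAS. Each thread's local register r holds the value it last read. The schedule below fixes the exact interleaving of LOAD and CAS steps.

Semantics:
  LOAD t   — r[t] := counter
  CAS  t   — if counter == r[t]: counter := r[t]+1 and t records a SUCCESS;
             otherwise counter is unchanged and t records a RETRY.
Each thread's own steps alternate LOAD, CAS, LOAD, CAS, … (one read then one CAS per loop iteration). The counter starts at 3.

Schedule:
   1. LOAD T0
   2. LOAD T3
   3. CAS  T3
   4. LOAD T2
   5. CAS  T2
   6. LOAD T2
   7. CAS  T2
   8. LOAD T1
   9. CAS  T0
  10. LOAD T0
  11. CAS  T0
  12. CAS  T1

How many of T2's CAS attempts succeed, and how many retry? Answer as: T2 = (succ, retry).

T0 LOAD — after: cnt=3, r=3 — load
T3 LOAD — after: cnt=3, r=3 — load
T3 CAS — after: cnt=4, r=3 — ok
T2 LOAD — after: cnt=4, r=4 — load
T2 CAS — after: cnt=5, r=4 — ok
T2 LOAD — after: cnt=5, r=5 — load
T2 CAS — after: cnt=6, r=5 — ok
T1 LOAD — after: cnt=6, r=6 — load
T0 CAS — after: cnt=6, r=3 — retry
T0 LOAD — after: cnt=6, r=6 — load
T0 CAS — after: cnt=7, r=6 — ok
T1 CAS — after: cnt=7, r=6 — retry

T2 = (2, 0)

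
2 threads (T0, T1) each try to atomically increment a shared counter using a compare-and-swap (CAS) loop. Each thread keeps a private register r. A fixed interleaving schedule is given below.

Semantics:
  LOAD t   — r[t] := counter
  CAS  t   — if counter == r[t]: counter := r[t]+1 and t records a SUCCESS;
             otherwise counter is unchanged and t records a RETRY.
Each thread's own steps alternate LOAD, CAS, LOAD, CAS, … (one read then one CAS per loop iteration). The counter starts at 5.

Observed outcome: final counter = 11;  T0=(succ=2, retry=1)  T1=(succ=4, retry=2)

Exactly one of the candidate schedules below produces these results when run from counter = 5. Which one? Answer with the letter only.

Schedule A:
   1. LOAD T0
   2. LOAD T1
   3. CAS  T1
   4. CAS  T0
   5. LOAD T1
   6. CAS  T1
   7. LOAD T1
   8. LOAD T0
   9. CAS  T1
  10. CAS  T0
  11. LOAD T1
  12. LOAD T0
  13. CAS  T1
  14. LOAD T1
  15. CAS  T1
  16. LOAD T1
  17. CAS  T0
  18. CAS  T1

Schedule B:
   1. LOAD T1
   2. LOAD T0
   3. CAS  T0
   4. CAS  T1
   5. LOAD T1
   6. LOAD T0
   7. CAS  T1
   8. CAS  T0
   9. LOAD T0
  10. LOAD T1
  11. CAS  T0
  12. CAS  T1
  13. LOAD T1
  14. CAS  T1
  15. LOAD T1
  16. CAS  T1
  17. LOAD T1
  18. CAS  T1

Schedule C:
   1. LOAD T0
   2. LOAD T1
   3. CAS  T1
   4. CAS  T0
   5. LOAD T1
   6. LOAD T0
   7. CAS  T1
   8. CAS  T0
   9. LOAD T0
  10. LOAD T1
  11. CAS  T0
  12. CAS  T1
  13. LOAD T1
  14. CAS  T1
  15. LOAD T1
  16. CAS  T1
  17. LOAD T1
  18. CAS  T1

B

Tracing schedule B:
#1 T1 reads 5
#2 T0 reads 5
#3 T0 CAS(5→6) writes; counter now 6
#4 T1 CAS(5→6) fails; counter now 6
#5 T1 reads 6
#6 T0 reads 6
#7 T1 CAS(6→7) writes; counter now 7
#8 T0 CAS(6→7) fails; counter now 7
#9 T0 reads 7
#10 T1 reads 7
#11 T0 CAS(7→8) writes; counter now 8
#12 T1 CAS(7→8) fails; counter now 8
#13 T1 reads 8
#14 T1 CAS(8→9) writes; counter now 9
#15 T1 reads 9
#16 T1 CAS(9→10) writes; counter now 10
#17 T1 reads 10
#18 T1 CAS(10→11) writes; counter now 11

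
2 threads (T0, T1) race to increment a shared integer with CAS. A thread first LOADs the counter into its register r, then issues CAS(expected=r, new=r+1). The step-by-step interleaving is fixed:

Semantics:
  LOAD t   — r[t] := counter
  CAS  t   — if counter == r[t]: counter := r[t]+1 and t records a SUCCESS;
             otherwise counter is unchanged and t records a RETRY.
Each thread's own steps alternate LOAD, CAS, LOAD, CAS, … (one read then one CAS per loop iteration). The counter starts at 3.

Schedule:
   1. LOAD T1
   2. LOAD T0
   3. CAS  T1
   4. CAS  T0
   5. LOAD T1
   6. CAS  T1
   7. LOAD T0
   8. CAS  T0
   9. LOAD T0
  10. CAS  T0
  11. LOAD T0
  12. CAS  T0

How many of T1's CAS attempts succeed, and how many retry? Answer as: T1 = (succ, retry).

   1) LOAD T1:  M=3  r_T1=3
   2) LOAD T0:  M=3  r_T0=3
   3) CAS  T1:  M=4  r_T1=3 ✓
   4) CAS  T0:  M=4  r_T0=3 ✗
   5) LOAD T1:  M=4  r_T1=4
   6) CAS  T1:  M=5  r_T1=4 ✓
   7) LOAD T0:  M=5  r_T0=5
   8) CAS  T0:  M=6  r_T0=5 ✓
   9) LOAD T0:  M=6  r_T0=6
  10) CAS  T0:  M=7  r_T0=6 ✓
  11) LOAD T0:  M=7  r_T0=7
  12) CAS  T0:  M=8  r_T0=7 ✓

T1 = (2, 0)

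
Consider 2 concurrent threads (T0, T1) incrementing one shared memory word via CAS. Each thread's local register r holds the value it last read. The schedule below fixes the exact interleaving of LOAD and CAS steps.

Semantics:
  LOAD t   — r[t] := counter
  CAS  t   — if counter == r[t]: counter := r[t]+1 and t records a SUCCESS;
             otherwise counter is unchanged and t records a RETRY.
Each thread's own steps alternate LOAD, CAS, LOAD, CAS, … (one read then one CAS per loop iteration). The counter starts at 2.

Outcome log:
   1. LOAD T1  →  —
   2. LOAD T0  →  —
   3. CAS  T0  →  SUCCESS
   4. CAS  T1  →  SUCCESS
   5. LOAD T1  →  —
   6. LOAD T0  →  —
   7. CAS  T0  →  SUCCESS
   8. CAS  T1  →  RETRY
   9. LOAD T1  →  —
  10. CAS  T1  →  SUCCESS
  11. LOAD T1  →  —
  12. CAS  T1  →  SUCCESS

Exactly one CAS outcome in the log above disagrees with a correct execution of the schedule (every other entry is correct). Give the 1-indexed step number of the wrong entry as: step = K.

step = 4

Re-executing:
#1 T1 reads 2
#2 T0 reads 2
#3 T0 CAS(2→3) writes; counter now 3
#4 T1 CAS(2→3) fails; counter now 3
#5 T1 reads 3
#6 T0 reads 3
#7 T0 CAS(3→4) writes; counter now 4
#8 T1 CAS(3→4) fails; counter now 4
#9 T1 reads 4
#10 T1 CAS(4→5) writes; counter now 5
#11 T1 reads 5
#12 T1 CAS(5→6) writes; counter now 6
Log disagrees first at step 4.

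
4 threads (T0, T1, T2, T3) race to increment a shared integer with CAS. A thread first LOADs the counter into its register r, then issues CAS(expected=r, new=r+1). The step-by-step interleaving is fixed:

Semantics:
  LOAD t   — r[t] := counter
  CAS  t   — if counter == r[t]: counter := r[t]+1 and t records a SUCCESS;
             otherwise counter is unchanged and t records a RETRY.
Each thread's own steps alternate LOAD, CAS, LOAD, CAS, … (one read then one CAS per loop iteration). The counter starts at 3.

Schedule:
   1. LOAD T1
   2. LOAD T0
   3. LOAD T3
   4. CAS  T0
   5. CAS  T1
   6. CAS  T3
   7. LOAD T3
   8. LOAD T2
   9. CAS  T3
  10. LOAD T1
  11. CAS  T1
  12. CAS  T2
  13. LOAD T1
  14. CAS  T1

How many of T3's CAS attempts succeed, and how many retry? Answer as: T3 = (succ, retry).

T3 = (1, 1)

step 1: T1 LOAD ⇒ load; ctr=3 reg=3
step 2: T0 LOAD ⇒ load; ctr=3 reg=3
step 3: T3 LOAD ⇒ load; ctr=3 reg=3
step 4: T0 CAS ⇒ ok; ctr=4 reg=3
step 5: T1 CAS ⇒ retry; ctr=4 reg=3
step 6: T3 CAS ⇒ retry; ctr=4 reg=3
step 7: T3 LOAD ⇒ load; ctr=4 reg=4
step 8: T2 LOAD ⇒ load; ctr=4 reg=4
step 9: T3 CAS ⇒ ok; ctr=5 reg=4
step 10: T1 LOAD ⇒ load; ctr=5 reg=5
step 11: T1 CAS ⇒ ok; ctr=6 reg=5
step 12: T2 CAS ⇒ retry; ctr=6 reg=4
step 13: T1 LOAD ⇒ load; ctr=6 reg=6
step 14: T1 CAS ⇒ ok; ctr=7 reg=6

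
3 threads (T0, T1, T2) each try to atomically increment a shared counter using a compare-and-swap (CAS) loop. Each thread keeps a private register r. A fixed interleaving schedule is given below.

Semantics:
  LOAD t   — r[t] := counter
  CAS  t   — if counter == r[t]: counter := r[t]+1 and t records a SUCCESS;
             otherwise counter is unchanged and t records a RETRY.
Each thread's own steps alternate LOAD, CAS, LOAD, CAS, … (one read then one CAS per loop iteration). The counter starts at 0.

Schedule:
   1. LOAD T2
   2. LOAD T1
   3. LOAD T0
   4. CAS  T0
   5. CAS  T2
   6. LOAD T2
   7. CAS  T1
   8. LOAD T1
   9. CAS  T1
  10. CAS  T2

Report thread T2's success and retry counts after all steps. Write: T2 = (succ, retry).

T2 = (0, 2)

step 1: T2 LOAD ⇒ load; ctr=0 reg=0
step 2: T1 LOAD ⇒ load; ctr=0 reg=0
step 3: T0 LOAD ⇒ load; ctr=0 reg=0
step 4: T0 CAS ⇒ ok; ctr=1 reg=0
step 5: T2 CAS ⇒ retry; ctr=1 reg=0
step 6: T2 LOAD ⇒ load; ctr=1 reg=1
step 7: T1 CAS ⇒ retry; ctr=1 reg=0
step 8: T1 LOAD ⇒ load; ctr=1 reg=1
step 9: T1 CAS ⇒ ok; ctr=2 reg=1
step 10: T2 CAS ⇒ retry; ctr=2 reg=1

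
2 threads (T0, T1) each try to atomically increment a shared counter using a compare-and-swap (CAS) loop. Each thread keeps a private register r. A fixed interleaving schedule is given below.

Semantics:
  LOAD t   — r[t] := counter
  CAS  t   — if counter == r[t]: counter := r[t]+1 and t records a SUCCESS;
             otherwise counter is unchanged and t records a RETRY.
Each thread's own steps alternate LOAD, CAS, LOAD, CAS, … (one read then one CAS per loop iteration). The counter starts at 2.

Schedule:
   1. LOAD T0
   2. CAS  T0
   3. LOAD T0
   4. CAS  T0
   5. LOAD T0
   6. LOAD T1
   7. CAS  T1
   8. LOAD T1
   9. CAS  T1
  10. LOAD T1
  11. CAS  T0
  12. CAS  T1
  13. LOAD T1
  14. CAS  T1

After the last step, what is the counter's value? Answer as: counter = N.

step 1: T0 LOAD ⇒ load; ctr=2 reg=2
step 2: T0 CAS ⇒ ok; ctr=3 reg=2
step 3: T0 LOAD ⇒ load; ctr=3 reg=3
step 4: T0 CAS ⇒ ok; ctr=4 reg=3
step 5: T0 LOAD ⇒ load; ctr=4 reg=4
step 6: T1 LOAD ⇒ load; ctr=4 reg=4
step 7: T1 CAS ⇒ ok; ctr=5 reg=4
step 8: T1 LOAD ⇒ load; ctr=5 reg=5
step 9: T1 CAS ⇒ ok; ctr=6 reg=5
step 10: T1 LOAD ⇒ load; ctr=6 reg=6
step 11: T0 CAS ⇒ retry; ctr=6 reg=4
step 12: T1 CAS ⇒ ok; ctr=7 reg=6
step 13: T1 LOAD ⇒ load; ctr=7 reg=7
step 14: T1 CAS ⇒ ok; ctr=8 reg=7

counter = 8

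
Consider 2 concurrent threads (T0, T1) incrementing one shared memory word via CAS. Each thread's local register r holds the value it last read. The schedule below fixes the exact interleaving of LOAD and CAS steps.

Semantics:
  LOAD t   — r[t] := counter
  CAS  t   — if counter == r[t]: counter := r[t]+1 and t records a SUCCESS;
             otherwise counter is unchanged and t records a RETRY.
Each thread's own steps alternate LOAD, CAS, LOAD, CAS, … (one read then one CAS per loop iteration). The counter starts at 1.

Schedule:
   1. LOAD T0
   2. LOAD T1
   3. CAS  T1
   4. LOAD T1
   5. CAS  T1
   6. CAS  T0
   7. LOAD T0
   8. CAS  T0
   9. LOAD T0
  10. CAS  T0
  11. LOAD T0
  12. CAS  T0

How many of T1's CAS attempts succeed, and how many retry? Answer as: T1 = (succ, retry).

T1 = (2, 0)

1. LOAD T0 → mem=1 r[T0]=1 [LOAD]
2. LOAD T1 → mem=1 r[T1]=1 [LOAD]
3. CAS T1 → mem=2 r[T1]=1 [OK]
4. LOAD T1 → mem=2 r[T1]=2 [LOAD]
5. CAS T1 → mem=3 r[T1]=2 [OK]
6. CAS T0 → mem=3 r[T0]=1 [RETRY]
7. LOAD T0 → mem=3 r[T0]=3 [LOAD]
8. CAS T0 → mem=4 r[T0]=3 [OK]
9. LOAD T0 → mem=4 r[T0]=4 [LOAD]
10. CAS T0 → mem=5 r[T0]=4 [OK]
11. LOAD T0 → mem=5 r[T0]=5 [LOAD]
12. CAS T0 → mem=6 r[T0]=5 [OK]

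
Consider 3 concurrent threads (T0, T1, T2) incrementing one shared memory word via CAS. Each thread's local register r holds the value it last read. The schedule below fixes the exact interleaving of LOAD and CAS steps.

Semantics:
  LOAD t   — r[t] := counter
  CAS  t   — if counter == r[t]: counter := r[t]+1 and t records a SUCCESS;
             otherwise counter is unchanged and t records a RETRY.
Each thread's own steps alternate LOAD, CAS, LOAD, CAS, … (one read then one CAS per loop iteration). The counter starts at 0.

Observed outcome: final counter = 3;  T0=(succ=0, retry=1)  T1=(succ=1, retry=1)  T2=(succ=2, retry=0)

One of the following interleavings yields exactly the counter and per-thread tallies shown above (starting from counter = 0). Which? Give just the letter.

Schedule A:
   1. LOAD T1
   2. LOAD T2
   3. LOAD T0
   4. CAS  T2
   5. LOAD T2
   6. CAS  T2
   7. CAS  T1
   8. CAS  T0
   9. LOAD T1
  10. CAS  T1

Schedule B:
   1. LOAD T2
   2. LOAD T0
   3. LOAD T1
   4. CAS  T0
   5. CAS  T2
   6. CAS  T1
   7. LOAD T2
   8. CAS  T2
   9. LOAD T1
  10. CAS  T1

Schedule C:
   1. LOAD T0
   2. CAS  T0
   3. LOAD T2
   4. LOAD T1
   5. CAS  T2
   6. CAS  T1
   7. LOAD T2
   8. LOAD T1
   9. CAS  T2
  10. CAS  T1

A

Tracing schedule A:
   1) LOAD T1:  M=0  r_T1=0
   2) LOAD T2:  M=0  r_T2=0
   3) LOAD T0:  M=0  r_T0=0
   4) CAS  T2:  M=1  r_T2=0 ✓
   5) LOAD T2:  M=1  r_T2=1
   6) CAS  T2:  M=2  r_T2=1 ✓
   7) CAS  T1:  M=2  r_T1=0 ✗
   8) CAS  T0:  M=2  r_T0=0 ✗
   9) LOAD T1:  M=2  r_T1=2
  10) CAS  T1:  M=3  r_T1=2 ✓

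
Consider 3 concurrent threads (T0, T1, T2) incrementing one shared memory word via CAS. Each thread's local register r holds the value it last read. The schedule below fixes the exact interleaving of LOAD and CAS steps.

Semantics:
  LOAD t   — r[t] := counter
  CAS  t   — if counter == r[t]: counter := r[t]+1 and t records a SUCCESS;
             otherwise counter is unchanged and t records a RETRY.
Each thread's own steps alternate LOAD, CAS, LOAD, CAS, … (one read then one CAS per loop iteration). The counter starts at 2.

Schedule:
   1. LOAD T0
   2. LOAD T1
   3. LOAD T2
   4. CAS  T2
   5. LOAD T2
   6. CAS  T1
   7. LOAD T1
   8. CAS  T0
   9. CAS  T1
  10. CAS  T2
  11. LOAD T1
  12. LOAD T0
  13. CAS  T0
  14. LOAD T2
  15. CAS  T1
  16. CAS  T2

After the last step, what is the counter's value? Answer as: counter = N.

counter = 6

#1 T0 reads 2
#2 T1 reads 2
#3 T2 reads 2
#4 T2 CAS(2→3) writes; counter now 3
#5 T2 reads 3
#6 T1 CAS(2→3) fails; counter now 3
#7 T1 reads 3
#8 T0 CAS(2→3) fails; counter now 3
#9 T1 CAS(3→4) writes; counter now 4
#10 T2 CAS(3→4) fails; counter now 4
#11 T1 reads 4
#12 T0 reads 4
#13 T0 CAS(4→5) writes; counter now 5
#14 T2 reads 5
#15 T1 CAS(4→5) fails; counter now 5
#16 T2 CAS(5→6) writes; counter now 6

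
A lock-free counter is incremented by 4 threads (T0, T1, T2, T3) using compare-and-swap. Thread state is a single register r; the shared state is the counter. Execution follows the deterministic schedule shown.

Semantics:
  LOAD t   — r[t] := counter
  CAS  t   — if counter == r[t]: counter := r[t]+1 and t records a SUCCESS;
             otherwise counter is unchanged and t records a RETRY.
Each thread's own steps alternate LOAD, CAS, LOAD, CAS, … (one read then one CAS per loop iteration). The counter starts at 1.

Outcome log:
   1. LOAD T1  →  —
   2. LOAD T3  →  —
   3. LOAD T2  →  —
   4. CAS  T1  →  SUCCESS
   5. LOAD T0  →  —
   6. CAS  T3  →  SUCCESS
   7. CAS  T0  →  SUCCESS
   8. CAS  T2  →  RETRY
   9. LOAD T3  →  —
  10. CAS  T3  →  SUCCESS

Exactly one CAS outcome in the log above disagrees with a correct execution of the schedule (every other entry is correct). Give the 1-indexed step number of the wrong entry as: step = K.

Re-executing:
   1) LOAD T1:  M=1  r_T1=1
   2) LOAD T3:  M=1  r_T3=1
   3) LOAD T2:  M=1  r_T2=1
   4) CAS  T1:  M=2  r_T1=1 ✓
   5) LOAD T0:  M=2  r_T0=2
   6) CAS  T3:  M=2  r_T3=1 ✗
   7) CAS  T0:  M=3  r_T0=2 ✓
   8) CAS  T2:  M=3  r_T2=1 ✗
   9) LOAD T3:  M=3  r_T3=3
  10) CAS  T3:  M=4  r_T3=3 ✓
Mismatch at 6.

step = 6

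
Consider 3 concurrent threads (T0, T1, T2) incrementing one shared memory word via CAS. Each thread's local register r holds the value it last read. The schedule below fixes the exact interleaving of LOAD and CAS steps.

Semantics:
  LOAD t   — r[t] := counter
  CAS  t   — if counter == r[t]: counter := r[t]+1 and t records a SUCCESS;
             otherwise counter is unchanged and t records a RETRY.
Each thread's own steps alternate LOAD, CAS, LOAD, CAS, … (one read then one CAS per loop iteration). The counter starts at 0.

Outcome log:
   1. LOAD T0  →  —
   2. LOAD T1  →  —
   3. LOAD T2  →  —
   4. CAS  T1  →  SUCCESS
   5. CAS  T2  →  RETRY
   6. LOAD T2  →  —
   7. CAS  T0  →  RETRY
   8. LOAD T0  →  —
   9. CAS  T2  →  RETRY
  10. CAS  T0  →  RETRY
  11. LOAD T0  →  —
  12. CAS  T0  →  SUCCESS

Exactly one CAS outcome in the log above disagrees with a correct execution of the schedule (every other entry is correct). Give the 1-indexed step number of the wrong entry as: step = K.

Re-executing:
[1] T0.load  rd  (counter 0, T0.r 0)
[2] T1.load  rd  (counter 0, T1.r 0)
[3] T2.load  rd  (counter 0, T2.r 0)
[4] T1.cas  hit  (counter 1, T1.r 0)
[5] T2.cas  miss  (counter 1, T2.r 0)
[6] T2.load  rd  (counter 1, T2.r 1)
[7] T0.cas  miss  (counter 1, T0.r 0)
[8] T0.load  rd  (counter 1, T0.r 1)
[9] T2.cas  hit  (counter 2, T2.r 1)
[10] T0.cas  miss  (counter 2, T0.r 1)
[11] T0.load  rd  (counter 2, T0.r 2)
[12] T0.cas  hit  (counter 3, T0.r 2)
Flip is step 9.

step = 9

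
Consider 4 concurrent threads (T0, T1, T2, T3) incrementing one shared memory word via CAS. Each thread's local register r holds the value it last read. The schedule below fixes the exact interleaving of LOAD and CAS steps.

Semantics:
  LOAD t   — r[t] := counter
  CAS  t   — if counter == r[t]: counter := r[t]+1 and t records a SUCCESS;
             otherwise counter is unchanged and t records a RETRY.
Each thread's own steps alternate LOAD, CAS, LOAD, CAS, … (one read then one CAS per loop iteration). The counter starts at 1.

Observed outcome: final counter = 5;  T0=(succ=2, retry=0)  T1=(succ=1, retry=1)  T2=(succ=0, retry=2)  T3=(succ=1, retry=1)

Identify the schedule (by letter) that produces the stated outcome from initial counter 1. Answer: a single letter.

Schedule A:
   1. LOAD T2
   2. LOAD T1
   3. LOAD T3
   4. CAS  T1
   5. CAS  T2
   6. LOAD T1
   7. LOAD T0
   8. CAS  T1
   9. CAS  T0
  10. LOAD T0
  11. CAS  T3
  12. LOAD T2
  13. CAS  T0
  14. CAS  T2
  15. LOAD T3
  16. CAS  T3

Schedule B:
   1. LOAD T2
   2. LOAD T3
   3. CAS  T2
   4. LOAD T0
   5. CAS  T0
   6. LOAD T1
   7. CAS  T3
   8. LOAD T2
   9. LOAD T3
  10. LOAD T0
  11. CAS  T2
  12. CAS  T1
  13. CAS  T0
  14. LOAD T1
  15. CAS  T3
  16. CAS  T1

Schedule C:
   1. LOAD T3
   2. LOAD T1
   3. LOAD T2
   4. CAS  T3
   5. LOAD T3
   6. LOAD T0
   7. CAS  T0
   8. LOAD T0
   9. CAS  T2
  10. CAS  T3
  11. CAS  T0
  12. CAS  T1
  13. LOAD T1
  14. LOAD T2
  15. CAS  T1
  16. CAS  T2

Run C:
[1] T3.load  rd  (counter 1, T3.r 1)
[2] T1.load  rd  (counter 1, T1.r 1)
[3] T2.load  rd  (counter 1, T2.r 1)
[4] T3.cas  hit  (counter 2, T3.r 1)
[5] T3.load  rd  (counter 2, T3.r 2)
[6] T0.load  rd  (counter 2, T0.r 2)
[7] T0.cas  hit  (counter 3, T0.r 2)
[8] T0.load  rd  (counter 3, T0.r 3)
[9] T2.cas  miss  (counter 3, T2.r 1)
[10] T3.cas  miss  (counter 3, T3.r 2)
[11] T0.cas  hit  (counter 4, T0.r 3)
[12] T1.cas  miss  (counter 4, T1.r 1)
[13] T1.load  rd  (counter 4, T1.r 4)
[14] T2.load  rd  (counter 4, T2.r 4)
[15] T1.cas  hit  (counter 5, T1.r 4)
[16] T2.cas  miss  (counter 5, T2.r 4)

C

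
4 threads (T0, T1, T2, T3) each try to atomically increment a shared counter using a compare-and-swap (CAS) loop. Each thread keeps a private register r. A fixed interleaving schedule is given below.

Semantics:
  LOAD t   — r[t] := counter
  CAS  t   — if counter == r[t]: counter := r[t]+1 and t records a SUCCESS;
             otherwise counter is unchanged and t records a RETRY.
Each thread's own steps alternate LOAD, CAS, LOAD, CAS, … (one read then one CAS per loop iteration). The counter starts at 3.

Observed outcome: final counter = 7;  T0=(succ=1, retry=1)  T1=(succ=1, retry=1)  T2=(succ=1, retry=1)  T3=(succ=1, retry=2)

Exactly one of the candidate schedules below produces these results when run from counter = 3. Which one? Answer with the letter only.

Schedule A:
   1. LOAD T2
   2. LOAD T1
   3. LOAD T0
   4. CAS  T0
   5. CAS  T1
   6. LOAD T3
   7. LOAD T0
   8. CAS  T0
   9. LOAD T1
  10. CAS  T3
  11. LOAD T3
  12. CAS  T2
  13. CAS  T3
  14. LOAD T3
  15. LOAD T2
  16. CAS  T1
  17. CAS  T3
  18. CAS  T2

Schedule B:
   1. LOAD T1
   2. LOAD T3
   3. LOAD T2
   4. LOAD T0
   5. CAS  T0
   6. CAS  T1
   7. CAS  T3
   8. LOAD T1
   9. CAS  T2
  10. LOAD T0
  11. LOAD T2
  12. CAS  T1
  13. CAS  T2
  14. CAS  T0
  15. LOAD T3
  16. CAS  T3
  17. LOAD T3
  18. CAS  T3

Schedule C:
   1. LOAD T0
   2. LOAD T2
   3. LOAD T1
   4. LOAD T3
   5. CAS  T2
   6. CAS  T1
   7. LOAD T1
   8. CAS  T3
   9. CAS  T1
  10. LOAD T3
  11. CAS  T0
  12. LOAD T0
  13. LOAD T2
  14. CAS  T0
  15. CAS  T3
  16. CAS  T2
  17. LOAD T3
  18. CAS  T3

Tracing schedule C:
[1] T0.load  rd  (counter 3, T0.r 3)
[2] T2.load  rd  (counter 3, T2.r 3)
[3] T1.load  rd  (counter 3, T1.r 3)
[4] T3.load  rd  (counter 3, T3.r 3)
[5] T2.cas  hit  (counter 4, T2.r 3)
[6] T1.cas  miss  (counter 4, T1.r 3)
[7] T1.load  rd  (counter 4, T1.r 4)
[8] T3.cas  miss  (counter 4, T3.r 3)
[9] T1.cas  hit  (counter 5, T1.r 4)
[10] T3.load  rd  (counter 5, T3.r 5)
[11] T0.cas  miss  (counter 5, T0.r 3)
[12] T0.load  rd  (counter 5, T0.r 5)
[13] T2.load  rd  (counter 5, T2.r 5)
[14] T0.cas  hit  (counter 6, T0.r 5)
[15] T3.cas  miss  (counter 6, T3.r 5)
[16] T2.cas  miss  (counter 6, T2.r 5)
[17] T3.load  rd  (counter 6, T3.r 6)
[18] T3.cas  hit  (counter 7, T3.r 6)

C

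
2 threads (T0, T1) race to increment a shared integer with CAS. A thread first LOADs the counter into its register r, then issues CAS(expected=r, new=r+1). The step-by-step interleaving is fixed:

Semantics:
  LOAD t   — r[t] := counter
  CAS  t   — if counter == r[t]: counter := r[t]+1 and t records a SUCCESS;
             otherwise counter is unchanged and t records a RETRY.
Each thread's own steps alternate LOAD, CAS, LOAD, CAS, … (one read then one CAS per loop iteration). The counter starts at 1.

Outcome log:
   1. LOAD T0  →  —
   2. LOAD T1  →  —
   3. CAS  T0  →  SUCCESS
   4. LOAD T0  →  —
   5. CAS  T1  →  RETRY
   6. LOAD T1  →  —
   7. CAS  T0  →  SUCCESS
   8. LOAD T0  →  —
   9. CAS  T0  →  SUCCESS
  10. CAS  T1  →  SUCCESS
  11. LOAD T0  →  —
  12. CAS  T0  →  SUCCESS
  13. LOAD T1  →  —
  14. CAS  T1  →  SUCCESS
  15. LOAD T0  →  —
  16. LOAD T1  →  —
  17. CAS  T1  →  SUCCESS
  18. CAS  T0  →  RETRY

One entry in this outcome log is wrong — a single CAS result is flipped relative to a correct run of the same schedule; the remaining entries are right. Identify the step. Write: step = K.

step = 10

Reference trace:
T0 LOAD — after: cnt=1, r=1 — load
T1 LOAD — after: cnt=1, r=1 — load
T0 CAS — after: cnt=2, r=1 — ok
T0 LOAD — after: cnt=2, r=2 — load
T1 CAS — after: cnt=2, r=1 — retry
T1 LOAD — after: cnt=2, r=2 — load
T0 CAS — after: cnt=3, r=2 — ok
T0 LOAD — after: cnt=3, r=3 — load
T0 CAS — after: cnt=4, r=3 — ok
T1 CAS — after: cnt=4, r=2 — retry
T0 LOAD — after: cnt=4, r=4 — load
T0 CAS — after: cnt=5, r=4 — ok
T1 LOAD — after: cnt=5, r=5 — load
T1 CAS — after: cnt=6, r=5 — ok
T0 LOAD — after: cnt=6, r=6 — load
T1 LOAD — after: cnt=6, r=6 — load
T1 CAS — after: cnt=7, r=6 — ok
T0 CAS — after: cnt=7, r=6 — retry
Flip is step 10.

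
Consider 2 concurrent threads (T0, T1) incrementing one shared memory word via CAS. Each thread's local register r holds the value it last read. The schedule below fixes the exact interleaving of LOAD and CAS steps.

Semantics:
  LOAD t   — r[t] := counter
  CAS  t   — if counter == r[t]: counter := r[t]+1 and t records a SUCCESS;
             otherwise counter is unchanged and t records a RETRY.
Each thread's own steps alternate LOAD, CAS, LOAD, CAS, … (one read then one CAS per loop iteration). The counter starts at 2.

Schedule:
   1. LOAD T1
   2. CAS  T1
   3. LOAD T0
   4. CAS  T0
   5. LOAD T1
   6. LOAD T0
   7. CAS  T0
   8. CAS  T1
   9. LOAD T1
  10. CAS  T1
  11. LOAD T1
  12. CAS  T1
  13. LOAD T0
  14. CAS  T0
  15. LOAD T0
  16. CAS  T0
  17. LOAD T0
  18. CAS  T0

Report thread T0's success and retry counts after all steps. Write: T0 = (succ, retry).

T0 = (5, 0)

T1 LOAD — after: cnt=2, r=2 — load
T1 CAS — after: cnt=3, r=2 — ok
T0 LOAD — after: cnt=3, r=3 — load
T0 CAS — after: cnt=4, r=3 — ok
T1 LOAD — after: cnt=4, r=4 — load
T0 LOAD — after: cnt=4, r=4 — load
T0 CAS — after: cnt=5, r=4 — ok
T1 CAS — after: cnt=5, r=4 — retry
T1 LOAD — after: cnt=5, r=5 — load
T1 CAS — after: cnt=6, r=5 — ok
T1 LOAD — after: cnt=6, r=6 — load
T1 CAS — after: cnt=7, r=6 — ok
T0 LOAD — after: cnt=7, r=7 — load
T0 CAS — after: cnt=8, r=7 — ok
T0 LOAD — after: cnt=8, r=8 — load
T0 CAS — after: cnt=9, r=8 — ok
T0 LOAD — after: cnt=9, r=9 — load
T0 CAS — after: cnt=10, r=9 — ok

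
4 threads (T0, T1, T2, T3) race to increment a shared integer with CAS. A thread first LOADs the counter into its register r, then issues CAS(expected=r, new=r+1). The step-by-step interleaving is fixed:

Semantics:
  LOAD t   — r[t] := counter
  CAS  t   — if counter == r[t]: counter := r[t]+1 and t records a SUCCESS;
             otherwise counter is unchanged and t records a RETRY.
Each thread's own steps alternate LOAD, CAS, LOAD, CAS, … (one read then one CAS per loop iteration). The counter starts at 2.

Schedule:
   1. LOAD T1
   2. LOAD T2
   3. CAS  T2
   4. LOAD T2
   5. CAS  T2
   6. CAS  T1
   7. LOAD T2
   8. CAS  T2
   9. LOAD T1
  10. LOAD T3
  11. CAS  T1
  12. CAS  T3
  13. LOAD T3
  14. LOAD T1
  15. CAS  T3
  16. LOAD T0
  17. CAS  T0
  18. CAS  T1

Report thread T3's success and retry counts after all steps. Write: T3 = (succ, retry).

step 1: T1 LOAD ⇒ load; ctr=2 reg=2
step 2: T2 LOAD ⇒ load; ctr=2 reg=2
step 3: T2 CAS ⇒ ok; ctr=3 reg=2
step 4: T2 LOAD ⇒ load; ctr=3 reg=3
step 5: T2 CAS ⇒ ok; ctr=4 reg=3
step 6: T1 CAS ⇒ retry; ctr=4 reg=2
step 7: T2 LOAD ⇒ load; ctr=4 reg=4
step 8: T2 CAS ⇒ ok; ctr=5 reg=4
step 9: T1 LOAD ⇒ load; ctr=5 reg=5
step 10: T3 LOAD ⇒ load; ctr=5 reg=5
step 11: T1 CAS ⇒ ok; ctr=6 reg=5
step 12: T3 CAS ⇒ retry; ctr=6 reg=5
step 13: T3 LOAD ⇒ load; ctr=6 reg=6
step 14: T1 LOAD ⇒ load; ctr=6 reg=6
step 15: T3 CAS ⇒ ok; ctr=7 reg=6
step 16: T0 LOAD ⇒ load; ctr=7 reg=7
step 17: T0 CAS ⇒ ok; ctr=8 reg=7
step 18: T1 CAS ⇒ retry; ctr=8 reg=6

T3 = (1, 1)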